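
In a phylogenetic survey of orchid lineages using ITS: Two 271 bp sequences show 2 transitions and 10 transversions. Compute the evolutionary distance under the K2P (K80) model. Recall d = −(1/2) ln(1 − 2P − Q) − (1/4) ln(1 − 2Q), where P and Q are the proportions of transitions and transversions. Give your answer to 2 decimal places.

P = 2/271 ≈ 0.00738 and Q = 10/271 ≈ 0.0369.
Under the Kimura two-parameter model, d = −½ ln(1 − 2P − Q) − ¼ ln(1 − 2Q).
1 − 2P − Q = 0.94834, giving −½ ln(0.94834) = 0.026521.
1 − 2Q = 0.9262, giving −¼ ln(0.9262) = 0.019166.
d = 0.026521 + 0.019166 = 0.045687.

0.05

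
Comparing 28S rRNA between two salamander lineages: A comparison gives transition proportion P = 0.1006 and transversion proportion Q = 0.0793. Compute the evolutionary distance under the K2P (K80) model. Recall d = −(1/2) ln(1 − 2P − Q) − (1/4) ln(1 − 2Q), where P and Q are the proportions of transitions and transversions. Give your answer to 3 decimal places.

0.208

Under the Kimura two-parameter model, d = −½ ln(1 − 2P − Q) − ¼ ln(1 − 2Q).
1 − 2P − Q = 0.7195, giving −½ ln(0.7195) = 0.164599.
1 − 2Q = 0.8414, giving −¼ ln(0.8414) = 0.043172.
d = 0.164599 + 0.043172 = 0.207771.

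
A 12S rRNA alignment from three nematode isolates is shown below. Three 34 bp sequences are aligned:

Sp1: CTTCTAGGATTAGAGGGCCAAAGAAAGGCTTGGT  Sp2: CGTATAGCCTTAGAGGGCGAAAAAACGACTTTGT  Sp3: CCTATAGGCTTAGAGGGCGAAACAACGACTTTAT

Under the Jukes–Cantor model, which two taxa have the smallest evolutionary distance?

Sp2 and Sp3

Sp1–Sp2: 9/34 differ, p = 0.265, d = 0.326.
Sp1–Sp3: 9/34 differ, p = 0.265, d = 0.326.
Sp2–Sp3: 4/34 differ, p = 0.118, d = 0.128.
The smallest distance is between Sp2 and Sp3.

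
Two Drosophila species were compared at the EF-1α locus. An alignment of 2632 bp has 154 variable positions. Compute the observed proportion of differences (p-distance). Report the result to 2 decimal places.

0.06

p = 154/2632 = 0.058510… ≈ 0.06 (to 2 d.p.).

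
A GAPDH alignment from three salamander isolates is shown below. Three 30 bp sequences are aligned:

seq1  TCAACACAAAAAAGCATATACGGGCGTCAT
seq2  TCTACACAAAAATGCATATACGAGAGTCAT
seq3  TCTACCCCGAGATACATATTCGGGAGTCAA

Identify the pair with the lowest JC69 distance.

seq1–seq2: 4/30 differ, p = 0.133, d = 0.147.
seq1–seq3: 10/30 differ, p = 0.333, d = 0.441.
seq2–seq3: 8/30 differ, p = 0.267, d = 0.330.
The smallest distance is between seq1 and seq2.

seq1 and seq2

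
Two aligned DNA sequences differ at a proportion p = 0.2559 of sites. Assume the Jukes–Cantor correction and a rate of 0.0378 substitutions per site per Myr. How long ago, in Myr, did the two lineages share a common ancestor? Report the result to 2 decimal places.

4.14

d = −(3/4) ln(1 − 4p/3) = −0.75 ln(1 − 0.3412) = −0.75 ln(0.6588)
  = −0.75 × (-0.417335) = 0.313001 substitutions/site.
Under a molecular clock d = 2μt, so t = d/(2μ) = 0.313001 / (2 × 0.0378) = 4.14 Myr.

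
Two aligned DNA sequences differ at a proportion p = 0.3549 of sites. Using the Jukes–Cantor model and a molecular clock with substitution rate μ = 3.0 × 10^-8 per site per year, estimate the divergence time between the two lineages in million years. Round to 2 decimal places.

8.01

d = −(3/4) ln(1 − 4p/3) = −0.75 ln(1 − 0.4732) = −0.75 ln(0.5268)
  = −0.75 × (-0.640934) = 0.480701 substitutions/site.
Under a molecular clock d = 2μt, so t = d/(2μ) = 0.480701 / (2 × 3.0 × 10^-8) = 8.01 million years.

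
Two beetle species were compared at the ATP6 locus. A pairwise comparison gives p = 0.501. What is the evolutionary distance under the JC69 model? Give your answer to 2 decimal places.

d = −(3/4) ln(1 − 4p/3) = −0.75 ln(1 − 0.668) = −0.75 ln(0.332)
  = −0.75 × (-1.102620) = 0.826965 substitutions/site.

0.83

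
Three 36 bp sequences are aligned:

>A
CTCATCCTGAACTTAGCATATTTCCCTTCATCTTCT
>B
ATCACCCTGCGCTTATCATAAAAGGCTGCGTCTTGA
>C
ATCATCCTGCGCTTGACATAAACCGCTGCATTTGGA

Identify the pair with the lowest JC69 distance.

A–B: 14/36 differ, p = 0.389, d = 0.548.
A–C: 14/36 differ, p = 0.389, d = 0.548.
B–C: 8/36 differ, p = 0.222, d = 0.264.
The smallest distance is between B and C.

B and C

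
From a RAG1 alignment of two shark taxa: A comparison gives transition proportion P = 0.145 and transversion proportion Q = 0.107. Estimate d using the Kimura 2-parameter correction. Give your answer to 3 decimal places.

0.313

Under the Kimura two-parameter model, d = −½ ln(1 − 2P − Q) − ¼ ln(1 − 2Q).
1 − 2P − Q = 0.603, giving −½ ln(0.603) = 0.252919.
1 − 2Q = 0.786, giving −¼ ln(0.786) = 0.060200.
d = 0.252919 + 0.060200 = 0.313119.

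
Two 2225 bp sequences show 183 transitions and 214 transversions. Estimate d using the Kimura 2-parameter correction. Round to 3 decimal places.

P = 183/2225 ≈ 0.082247 and Q = 214/2225 ≈ 0.09618.
Under the Kimura two-parameter model, d = −½ ln(1 − 2P − Q) − ¼ ln(1 − 2Q).
1 − 2P − Q = 0.739326, giving −½ ln(0.739326) = 0.151008.
1 − 2Q = 0.80764, giving −¼ ln(0.80764) = 0.053410.
d = 0.151008 + 0.053410 = 0.204418.

0.204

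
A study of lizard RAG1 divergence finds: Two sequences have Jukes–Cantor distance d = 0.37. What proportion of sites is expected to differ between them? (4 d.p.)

p = (3/4)(1 − e^(−4d/3)) = 0.75 × (1 − e^(-0.493333)) = 0.75 × (1 − 0.610588) = 0.292059.

0.2921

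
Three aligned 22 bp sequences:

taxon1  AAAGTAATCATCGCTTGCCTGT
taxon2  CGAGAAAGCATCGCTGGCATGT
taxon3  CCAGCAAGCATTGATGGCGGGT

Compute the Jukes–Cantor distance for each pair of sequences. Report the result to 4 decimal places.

taxon1–taxon2: 6/22 sites differ → p ≈ 0.272727, d = −0.75 ln(1 − 0.363636) = 0.338988 ≈ 0.3390.
taxon1–taxon3: 9/22 sites differ → p ≈ 0.409091, d = −0.75 ln(1 − 0.545455) = 0.591344 ≈ 0.5913.
taxon2–taxon3: 6/22 sites differ → p ≈ 0.272727, d = −0.75 ln(1 − 0.363636) = 0.338988 ≈ 0.3390.

d(taxon1,taxon2) = 0.3390, d(taxon1,taxon3) = 0.5913, d(taxon2,taxon3) = 0.3390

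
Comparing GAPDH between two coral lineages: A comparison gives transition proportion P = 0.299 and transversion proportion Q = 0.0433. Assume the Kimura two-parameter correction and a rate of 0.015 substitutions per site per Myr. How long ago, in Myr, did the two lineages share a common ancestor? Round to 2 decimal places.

17.84

Under the Kimura two-parameter model, d = −½ ln(1 − 2P − Q) − ¼ ln(1 − 2Q).
1 − 2P − Q = 0.3587, giving −½ ln(0.3587) = 0.512634.
1 − 2Q = 0.9134, giving −¼ ln(0.9134) = 0.022645.
d = 0.512634 + 0.022645 = 0.535279.
Under a molecular clock d = 2μt, so t = d/(2μ) = 0.535279 / (2 × 0.015) = 17.84 Myr.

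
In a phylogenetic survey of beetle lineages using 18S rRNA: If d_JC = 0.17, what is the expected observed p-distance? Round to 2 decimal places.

p = (3/4)(1 − e^(−4d/3)) = 0.75 × (1 − e^(-0.226667)) = 0.75 × (1 − 0.797186) = 0.152111.

0.15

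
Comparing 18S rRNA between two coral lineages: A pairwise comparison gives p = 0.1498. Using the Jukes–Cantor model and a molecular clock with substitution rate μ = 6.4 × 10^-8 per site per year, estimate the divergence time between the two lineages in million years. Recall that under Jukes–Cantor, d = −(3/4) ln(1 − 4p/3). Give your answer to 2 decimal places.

1.31

d = −(3/4) ln(1 − 4p/3) = −0.75 ln(1 − 0.199733) = −0.75 ln(0.800267)
  = −0.75 × (-0.222810) = 0.167108 substitutions/site.
Under a molecular clock d = 2μt, so t = d/(2μ) = 0.167108 / (2 × 6.4 × 10^-8) = 1.31 million years.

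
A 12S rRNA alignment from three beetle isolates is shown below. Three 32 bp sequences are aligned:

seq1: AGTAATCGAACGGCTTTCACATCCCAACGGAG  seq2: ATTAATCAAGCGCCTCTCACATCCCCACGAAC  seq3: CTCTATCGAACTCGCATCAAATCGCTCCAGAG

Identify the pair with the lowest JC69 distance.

seq1 and seq2

seq1–seq2: 8/32 differ, p = 0.250, d = 0.304.
seq1–seq3: 14/32 differ, p = 0.438, d = 0.657.
seq2–seq3: 16/32 differ, p = 0.500, d = 0.824.
The smallest distance is between seq1 and seq2.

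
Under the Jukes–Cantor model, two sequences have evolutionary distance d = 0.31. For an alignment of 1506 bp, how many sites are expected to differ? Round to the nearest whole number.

382

Invert JC69: p = (3/4)(1 − e^(−4d/3)) = 0.75 × (1 − e^(-0.413333)) = 0.75 × (1 − 0.661442) = 0.253919.
Expected differing sites = pL ≈ 0.253919 × 1506 = 382.402014 ≈ 382.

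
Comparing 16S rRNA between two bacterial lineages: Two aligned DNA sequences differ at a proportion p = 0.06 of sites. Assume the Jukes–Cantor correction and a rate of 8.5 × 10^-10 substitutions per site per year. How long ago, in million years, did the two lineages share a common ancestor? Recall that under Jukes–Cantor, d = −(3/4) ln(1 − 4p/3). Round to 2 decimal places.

d = −(3/4) ln(1 − 4p/3) = −0.75 ln(1 − 0.08) = −0.75 ln(0.92)
  = −0.75 × (-0.083382) = 0.062537 substitutions/site.
Under a molecular clock d = 2μt, so t = d/(2μ) = 0.062537 / (2 × 8.5 × 10^-10) = 36.79 million years.

36.79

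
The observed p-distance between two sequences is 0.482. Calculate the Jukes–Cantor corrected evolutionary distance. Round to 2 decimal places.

d = −(3/4) ln(1 − 4p/3) = −0.75 ln(1 − 0.642667) = −0.75 ln(0.357333)
  = −0.75 × (-1.029087) = 0.771815 substitutions/site.

0.77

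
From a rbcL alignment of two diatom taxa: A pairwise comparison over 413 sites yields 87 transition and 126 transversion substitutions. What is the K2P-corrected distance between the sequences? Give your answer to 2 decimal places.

P = 87/413 ≈ 0.210654 and Q = 126/413 ≈ 0.305085.
Under the Kimura two-parameter model, d = −½ ln(1 − 2P − Q) − ¼ ln(1 − 2Q).
1 − 2P − Q = 0.273607, giving −½ ln(0.273607) = 0.648031.
1 − 2Q = 0.38983, giving −¼ ln(0.38983) = 0.235511.
d = 0.648031 + 0.235511 = 0.883542.

0.88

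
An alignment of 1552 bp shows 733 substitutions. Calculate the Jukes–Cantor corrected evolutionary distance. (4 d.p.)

p = 733/1552 ≈ 0.472294.
d = −(3/4) ln(1 − 4p/3) = −0.75 ln(1 − 0.629725) = −0.75 ln(0.370275)
  = −0.75 × (-0.993509) = 0.745132 substitutions/site.

0.7451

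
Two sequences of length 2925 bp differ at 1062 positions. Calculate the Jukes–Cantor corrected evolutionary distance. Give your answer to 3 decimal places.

p = 1062/2925 ≈ 0.363077.
d = −(3/4) ln(1 − 4p/3) = −0.75 ln(1 − 0.484103) = −0.75 ln(0.515897)
  = −0.75 × (-0.661848) = 0.496386 substitutions/site.

0.496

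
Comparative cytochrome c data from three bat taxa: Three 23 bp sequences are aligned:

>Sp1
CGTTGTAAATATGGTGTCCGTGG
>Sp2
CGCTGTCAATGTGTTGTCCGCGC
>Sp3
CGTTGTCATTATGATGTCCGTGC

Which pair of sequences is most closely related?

Sp1 and Sp3

Sp1–Sp2: 6/23 differ, p = 0.261, d = 0.321.
Sp1–Sp3: 4/23 differ, p = 0.174, d = 0.198.
Sp2–Sp3: 5/23 differ, p = 0.217, d = 0.257.
The smallest distance is between Sp1 and Sp3.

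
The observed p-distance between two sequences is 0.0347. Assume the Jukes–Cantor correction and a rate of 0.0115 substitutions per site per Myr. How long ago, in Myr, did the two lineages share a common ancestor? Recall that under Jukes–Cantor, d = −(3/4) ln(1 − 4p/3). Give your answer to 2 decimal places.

d = −(3/4) ln(1 − 4p/3) = −0.75 ln(1 − 0.046267) = −0.75 ln(0.953733)
  = −0.75 × (-0.047372) = 0.035529 substitutions/site.
Under a molecular clock d = 2μt, so t = d/(2μ) = 0.035529 / (2 × 0.0115) = 1.54 Myr.

1.54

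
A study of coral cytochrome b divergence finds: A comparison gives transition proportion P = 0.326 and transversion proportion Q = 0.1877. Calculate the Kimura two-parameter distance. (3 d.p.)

Under the Kimura two-parameter model, d = −½ ln(1 − 2P − Q) − ¼ ln(1 − 2Q).
1 − 2P − Q = 0.1603, giving −½ ln(0.1603) = 0.915354.
1 − 2Q = 0.6246, giving −¼ ln(0.6246) = 0.117661.
d = 0.915354 + 0.117661 = 1.033015.

1.033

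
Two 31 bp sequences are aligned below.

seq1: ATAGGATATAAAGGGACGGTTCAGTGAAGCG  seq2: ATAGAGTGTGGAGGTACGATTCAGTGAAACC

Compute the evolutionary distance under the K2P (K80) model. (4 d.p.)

0.3975

Of 31 sites, 7 differences are transitions and 2 are transversions, so P = 7/31 ≈ 0.225806 and Q = 2/31 ≈ 0.064516.
Under the Kimura two-parameter model, d = −½ ln(1 − 2P − Q) − ¼ ln(1 − 2Q).
1 − 2P − Q = 0.483872, giving −½ ln(0.483872) = 0.362967.
1 − 2Q = 0.870968, giving −¼ ln(0.870968) = 0.034538.
d = 0.362967 + 0.034538 = 0.397505.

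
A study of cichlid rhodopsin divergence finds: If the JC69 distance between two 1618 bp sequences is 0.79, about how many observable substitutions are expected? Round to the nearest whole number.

790

Invert JC69: p = (3/4)(1 − e^(−4d/3)) = 0.75 × (1 − e^(-1.053333)) = 0.75 × (1 − 0.348773) = 0.488420.
Expected differing sites = pL ≈ 0.488420 × 1618 = 790.26356 ≈ 790.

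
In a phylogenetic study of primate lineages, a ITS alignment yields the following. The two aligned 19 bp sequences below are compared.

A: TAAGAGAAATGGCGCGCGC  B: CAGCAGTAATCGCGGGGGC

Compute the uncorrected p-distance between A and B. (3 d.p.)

The sequences differ at 7 of 19 positions (sites 1, 3, 4, 7, 11, 15, 17).
p = 7/19 = 0.368421… ≈ 0.368 (to 3 d.p.).

0.368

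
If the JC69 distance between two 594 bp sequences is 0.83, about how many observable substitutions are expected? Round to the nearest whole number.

Invert JC69: p = (3/4)(1 − e^(−4d/3)) = 0.75 × (1 − e^(-1.106667)) = 0.75 × (1 − 0.330659) = 0.502006.
Expected differing sites = pL ≈ 0.502006 × 594 = 298.191564 ≈ 298.

298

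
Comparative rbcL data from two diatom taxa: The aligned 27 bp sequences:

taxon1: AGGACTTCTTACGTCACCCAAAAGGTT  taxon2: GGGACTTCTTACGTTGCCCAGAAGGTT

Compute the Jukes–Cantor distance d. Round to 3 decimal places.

0.165

The sequences differ at 4 of 27 sites (1, 15, 16, 21), so p = 4/27 ≈ 0.148148.
d = −(3/4) ln(1 − 4p/3) = −0.75 ln(1 − 0.197531) = −0.75 ln(0.802469)
  = −0.75 × (-0.220062) = 0.165047 substitutions/site.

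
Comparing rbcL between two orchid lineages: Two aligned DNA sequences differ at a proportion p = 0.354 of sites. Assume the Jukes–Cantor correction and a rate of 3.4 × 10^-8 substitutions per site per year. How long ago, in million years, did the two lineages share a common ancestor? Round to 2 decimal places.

d = −(3/4) ln(1 − 4p/3) = −0.75 ln(1 − 0.472) = −0.75 ln(0.528)
  = −0.75 × (-0.638659) = 0.478994 substitutions/site.
Under a molecular clock d = 2μt, so t = d/(2μ) = 0.478994 / (2 × 3.4 × 10^-8) = 7.04 million years.

7.04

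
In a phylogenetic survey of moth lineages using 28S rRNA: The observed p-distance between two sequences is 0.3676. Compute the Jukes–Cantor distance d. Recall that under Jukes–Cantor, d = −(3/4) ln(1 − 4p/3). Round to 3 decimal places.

d = −(3/4) ln(1 − 4p/3) = −0.75 ln(1 − 0.490133) = −0.75 ln(0.509867)
  = −0.75 × (-0.673605) = 0.505204 substitutions/site.

0.505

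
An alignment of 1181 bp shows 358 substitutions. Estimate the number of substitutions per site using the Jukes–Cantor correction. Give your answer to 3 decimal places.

0.388

p = 358/1181 ≈ 0.303133.
d = −(3/4) ln(1 − 4p/3) = −0.75 ln(1 − 0.404177) = −0.75 ln(0.595823)
  = −0.75 × (-0.517812) = 0.388359 substitutions/site.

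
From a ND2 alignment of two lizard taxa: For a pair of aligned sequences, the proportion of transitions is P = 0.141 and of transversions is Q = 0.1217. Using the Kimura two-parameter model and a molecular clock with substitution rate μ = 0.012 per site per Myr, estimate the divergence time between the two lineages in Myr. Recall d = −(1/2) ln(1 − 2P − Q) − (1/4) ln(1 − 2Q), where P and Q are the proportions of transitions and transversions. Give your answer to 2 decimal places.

13.68

Under the Kimura two-parameter model, d = −½ ln(1 − 2P − Q) − ¼ ln(1 − 2Q).
1 − 2P − Q = 0.5963, giving −½ ln(0.5963) = 0.258506.
1 − 2Q = 0.7566, giving −¼ ln(0.7566) = 0.069730.
d = 0.258506 + 0.069730 = 0.328236.
Under a molecular clock d = 2μt, so t = d/(2μ) = 0.328236 / (2 × 0.012) = 13.68 Myr.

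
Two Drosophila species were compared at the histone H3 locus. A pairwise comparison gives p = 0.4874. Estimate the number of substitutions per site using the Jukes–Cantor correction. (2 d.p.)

0.79

d = −(3/4) ln(1 − 4p/3) = −0.75 ln(1 − 0.649867) = −0.75 ln(0.350133)
  = −0.75 × (-1.049442) = 0.787082 substitutions/site.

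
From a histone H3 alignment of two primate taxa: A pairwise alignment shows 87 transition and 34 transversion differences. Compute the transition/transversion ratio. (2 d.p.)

R = 87/34 = 2.558823… ≈ 2.56 (to 2 d.p.).

2.56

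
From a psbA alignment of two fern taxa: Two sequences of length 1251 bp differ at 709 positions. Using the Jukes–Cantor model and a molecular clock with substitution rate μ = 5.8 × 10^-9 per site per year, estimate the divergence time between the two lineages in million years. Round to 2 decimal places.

91.11

p = 709/1251 ≈ 0.566747.
d = −(3/4) ln(1 − 4p/3) = −0.75 ln(1 − 0.755663) = −0.75 ln(0.244337)
  = −0.75 × (-1.409207) = 1.056905 substitutions/site.
Under a molecular clock d = 2μt, so t = d/(2μ) = 1.056905 / (2 × 5.8 × 10^-9) = 91.11 million years.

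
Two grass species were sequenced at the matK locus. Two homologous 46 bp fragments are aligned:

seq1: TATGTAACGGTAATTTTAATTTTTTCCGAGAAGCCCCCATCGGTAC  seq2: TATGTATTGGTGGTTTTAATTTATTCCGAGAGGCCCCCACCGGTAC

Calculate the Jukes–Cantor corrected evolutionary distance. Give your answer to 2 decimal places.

0.17

The sequences differ at 7 of 46 sites (7, 8, 12, 13, 23, 32, 40), so p = 7/46 ≈ 0.152174.
d = −(3/4) ln(1 − 4p/3) = −0.75 ln(1 − 0.202899) = −0.75 ln(0.797101)
  = −0.75 × (-0.226774) = 0.170081 substitutions/site.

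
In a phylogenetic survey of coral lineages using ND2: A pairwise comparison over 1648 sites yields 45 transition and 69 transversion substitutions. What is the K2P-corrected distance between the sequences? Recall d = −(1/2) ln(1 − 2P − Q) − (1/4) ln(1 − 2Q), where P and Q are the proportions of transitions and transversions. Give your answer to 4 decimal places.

P = 45/1648 ≈ 0.027306 and Q = 69/1648 ≈ 0.041869.
Under the Kimura two-parameter model, d = −½ ln(1 − 2P − Q) − ¼ ln(1 − 2Q).
1 − 2P − Q = 0.903519, giving −½ ln(0.903519) = 0.050729.
1 − 2Q = 0.916262, giving −¼ ln(0.916262) = 0.021863.
d = 0.050729 + 0.021863 = 0.072592.

0.0726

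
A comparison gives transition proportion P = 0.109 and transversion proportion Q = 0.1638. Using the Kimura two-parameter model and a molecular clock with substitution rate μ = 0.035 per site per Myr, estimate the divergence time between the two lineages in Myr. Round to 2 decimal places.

Under the Kimura two-parameter model, d = −½ ln(1 − 2P − Q) − ¼ ln(1 − 2Q).
1 − 2P − Q = 0.6182, giving −½ ln(0.6182) = 0.240472.
1 − 2Q = 0.6724, giving −¼ ln(0.6724) = 0.099225.
d = 0.240472 + 0.099225 = 0.339697.
Under a molecular clock d = 2μt, so t = d/(2μ) = 0.339697 / (2 × 0.035) = 4.85 Myr.

4.85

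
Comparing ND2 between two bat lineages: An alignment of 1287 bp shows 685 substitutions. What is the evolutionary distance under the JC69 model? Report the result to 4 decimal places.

p = 685/1287 ≈ 0.532246.
d = −(3/4) ln(1 − 4p/3) = −0.75 ln(1 − 0.709661) = −0.75 ln(0.290339)
  = −0.75 × (-1.236706) = 0.927530 substitutions/site.

0.9275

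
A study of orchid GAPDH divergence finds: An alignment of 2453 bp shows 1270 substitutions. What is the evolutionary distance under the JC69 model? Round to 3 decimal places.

p = 1270/2453 ≈ 0.517733.
d = −(3/4) ln(1 − 4p/3) = −0.75 ln(1 − 0.690311) = −0.75 ln(0.309689)
  = −0.75 × (-1.172187) = 0.879140 substitutions/site.

0.879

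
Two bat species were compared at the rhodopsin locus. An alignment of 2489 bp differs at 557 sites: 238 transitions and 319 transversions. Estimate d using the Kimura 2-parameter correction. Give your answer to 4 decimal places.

0.2664

P = 238/2489 ≈ 0.095621 and Q = 319/2489 ≈ 0.128164.
Under the Kimura two-parameter model, d = −½ ln(1 − 2P − Q) − ¼ ln(1 − 2Q).
1 − 2P − Q = 0.680594, giving −½ ln(0.680594) = 0.192395.
1 − 2Q = 0.743672, giving −¼ ln(0.743672) = 0.074039.
d = 0.192395 + 0.074039 = 0.266434.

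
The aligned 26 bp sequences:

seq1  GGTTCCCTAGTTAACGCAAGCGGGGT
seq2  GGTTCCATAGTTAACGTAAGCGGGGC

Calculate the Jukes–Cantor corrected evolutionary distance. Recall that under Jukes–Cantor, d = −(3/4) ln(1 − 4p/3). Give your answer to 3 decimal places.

0.125

The sequences differ at 3 of 26 sites (7, 17, 26), so p = 3/26 ≈ 0.115385.
d = −(3/4) ln(1 − 4p/3) = −0.75 ln(1 − 0.153847) = −0.75 ln(0.846153)
  = −0.75 × (-0.167055) = 0.125291 substitutions/site.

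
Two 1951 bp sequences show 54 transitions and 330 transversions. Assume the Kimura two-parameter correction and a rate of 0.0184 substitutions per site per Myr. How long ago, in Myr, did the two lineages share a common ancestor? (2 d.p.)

6.26

P = 54/1951 ≈ 0.027678 and Q = 330/1951 ≈ 0.169144.
Under the Kimura two-parameter model, d = −½ ln(1 − 2P − Q) − ¼ ln(1 − 2Q).
1 − 2P − Q = 0.7755, giving −½ ln(0.7755) = 0.127124.
1 − 2Q = 0.661712, giving −¼ ln(0.661712) = 0.103231.
d = 0.127124 + 0.103231 = 0.230355.
Under a molecular clock d = 2μt, so t = d/(2μ) = 0.230355 / (2 × 0.0184) = 6.26 Myr.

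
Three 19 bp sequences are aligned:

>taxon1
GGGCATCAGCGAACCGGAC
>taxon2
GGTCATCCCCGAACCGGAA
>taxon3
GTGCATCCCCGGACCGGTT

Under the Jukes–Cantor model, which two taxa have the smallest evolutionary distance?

taxon1 and taxon2

taxon1–taxon2: 4/19 differ, p = 0.211, d = 0.247.
taxon1–taxon3: 6/19 differ, p = 0.316, d = 0.410.
taxon2–taxon3: 5/19 differ, p = 0.263, d = 0.324.
The smallest distance is between taxon1 and taxon2.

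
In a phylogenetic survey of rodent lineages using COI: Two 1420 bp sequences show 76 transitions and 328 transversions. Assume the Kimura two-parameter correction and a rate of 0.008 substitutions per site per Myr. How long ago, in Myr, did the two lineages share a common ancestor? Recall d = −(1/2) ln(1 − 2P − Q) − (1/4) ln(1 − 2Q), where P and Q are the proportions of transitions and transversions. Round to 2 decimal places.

P = 76/1420 ≈ 0.053521 and Q = 328/1420 ≈ 0.230986.
Under the Kimura two-parameter model, d = −½ ln(1 − 2P − Q) − ¼ ln(1 − 2Q).
1 − 2P − Q = 0.661972, giving −½ ln(0.661972) = 0.206266.
1 − 2Q = 0.538028, giving −¼ ln(0.538028) = 0.154961.
d = 0.206266 + 0.154961 = 0.361227.
Under a molecular clock d = 2μt, so t = d/(2μ) = 0.361227 / (2 × 0.008) = 22.58 Myr.

22.58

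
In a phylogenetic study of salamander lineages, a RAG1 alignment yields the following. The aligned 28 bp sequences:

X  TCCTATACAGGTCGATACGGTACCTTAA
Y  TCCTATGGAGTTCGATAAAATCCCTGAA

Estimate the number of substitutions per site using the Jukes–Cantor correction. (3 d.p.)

0.360

The sequences differ at 8 of 28 sites (7, 8, 11, 18, 19, 20, 22, 26), so p = 8/28 ≈ 0.285714.
d = −(3/4) ln(1 − 4p/3) = −0.75 ln(1 − 0.380952) = −0.75 ln(0.619048)
  = −0.75 × (-0.479572) = 0.359679 substitutions/site.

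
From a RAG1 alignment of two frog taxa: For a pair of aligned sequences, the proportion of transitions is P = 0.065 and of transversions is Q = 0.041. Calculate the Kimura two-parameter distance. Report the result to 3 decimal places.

0.115

Under the Kimura two-parameter model, d = −½ ln(1 − 2P − Q) − ¼ ln(1 − 2Q).
1 − 2P − Q = 0.829, giving −½ ln(0.829) = 0.093768.
1 − 2Q = 0.918, giving −¼ ln(0.918) = 0.021389.
d = 0.093768 + 0.021389 = 0.115157.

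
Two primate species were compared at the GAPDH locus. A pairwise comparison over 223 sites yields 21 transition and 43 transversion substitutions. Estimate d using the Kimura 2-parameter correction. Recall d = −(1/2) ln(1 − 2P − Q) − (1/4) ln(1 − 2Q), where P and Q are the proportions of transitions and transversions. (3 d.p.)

0.362

P = 21/223 ≈ 0.09417 and Q = 43/223 ≈ 0.192825.
Under the Kimura two-parameter model, d = −½ ln(1 − 2P − Q) − ¼ ln(1 − 2Q).
1 − 2P − Q = 0.618835, giving −½ ln(0.618835) = 0.239958.
1 − 2Q = 0.61435, giving −¼ ln(0.61435) = 0.121798.
d = 0.239958 + 0.121798 = 0.361756.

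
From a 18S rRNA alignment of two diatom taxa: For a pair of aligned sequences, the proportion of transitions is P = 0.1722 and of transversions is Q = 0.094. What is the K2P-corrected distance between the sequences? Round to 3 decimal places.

0.341

Under the Kimura two-parameter model, d = −½ ln(1 − 2P − Q) − ¼ ln(1 − 2Q).
1 − 2P − Q = 0.5616, giving −½ ln(0.5616) = 0.288483.
1 − 2Q = 0.812, giving −¼ ln(0.812) = 0.052064.
d = 0.288483 + 0.052064 = 0.340547.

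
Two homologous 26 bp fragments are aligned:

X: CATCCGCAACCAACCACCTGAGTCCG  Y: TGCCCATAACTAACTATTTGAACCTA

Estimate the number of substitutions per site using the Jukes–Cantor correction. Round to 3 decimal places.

0.824

The sequences differ at 13 of 26 sites, so p = 13/26 = 0.5.
d = −(3/4) ln(1 − 4p/3) = −0.75 ln(1 − 0.666667) = −0.75 ln(0.333333)
  = −0.75 × (-1.098613) = 0.823960 substitutions/site.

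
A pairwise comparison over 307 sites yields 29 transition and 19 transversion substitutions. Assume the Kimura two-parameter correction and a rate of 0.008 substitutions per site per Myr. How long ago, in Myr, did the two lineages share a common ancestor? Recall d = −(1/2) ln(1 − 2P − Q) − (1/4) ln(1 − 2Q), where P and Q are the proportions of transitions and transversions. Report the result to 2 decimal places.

P = 29/307 ≈ 0.094463 and Q = 19/307 ≈ 0.061889.
Under the Kimura two-parameter model, d = −½ ln(1 − 2P − Q) − ¼ ln(1 − 2Q).
1 − 2P − Q = 0.749185, giving −½ ln(0.749185) = 0.144385.
1 − 2Q = 0.876222, giving −¼ ln(0.876222) = 0.033034.
d = 0.144385 + 0.033034 = 0.177419.
Under a molecular clock d = 2μt, so t = d/(2μ) = 0.177419 / (2 × 0.008) = 11.09 Myr.

11.09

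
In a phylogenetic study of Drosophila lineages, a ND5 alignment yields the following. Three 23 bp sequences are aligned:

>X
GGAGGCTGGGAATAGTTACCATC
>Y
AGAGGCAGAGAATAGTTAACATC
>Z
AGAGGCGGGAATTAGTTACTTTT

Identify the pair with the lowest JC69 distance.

X and Y

X–Y: 4/23 differ, p = 0.174, d = 0.198.
X–Z: 7/23 differ, p = 0.304, d = 0.390.
Y–Z: 8/23 differ, p = 0.348, d = 0.467.
The smallest distance is between X and Y.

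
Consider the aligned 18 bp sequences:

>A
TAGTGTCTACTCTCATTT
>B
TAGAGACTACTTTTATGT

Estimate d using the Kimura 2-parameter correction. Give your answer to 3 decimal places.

Of 18 sites, 2 differences are transitions and 3 are transversions, so P = 2/18 ≈ 0.111111 and Q = 3/18 ≈ 0.166667.
Under the Kimura two-parameter model, d = −½ ln(1 − 2P − Q) − ¼ ln(1 − 2Q).
1 − 2P − Q = 0.611111, giving −½ ln(0.611111) = 0.246238.
1 − 2Q = 0.666666, giving −¼ ln(0.666666) = 0.101367.
d = 0.246238 + 0.101367 = 0.347605.

0.348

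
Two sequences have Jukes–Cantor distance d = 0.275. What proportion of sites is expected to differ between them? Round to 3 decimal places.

p = (3/4)(1 − e^(−4d/3)) = 0.75 × (1 − e^(-0.366667)) = 0.75 × (1 − 0.693040) = 0.230220.

0.230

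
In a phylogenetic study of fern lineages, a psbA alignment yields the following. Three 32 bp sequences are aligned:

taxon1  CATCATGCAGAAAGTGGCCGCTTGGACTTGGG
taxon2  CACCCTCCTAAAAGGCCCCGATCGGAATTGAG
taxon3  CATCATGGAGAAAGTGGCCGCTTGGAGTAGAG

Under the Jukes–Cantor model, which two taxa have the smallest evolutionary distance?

taxon1 and taxon3

taxon1–taxon2: 12/32 differ, p = 0.375, d = 0.520.
taxon1–taxon3: 4/32 differ, p = 0.125, d = 0.137.
taxon2–taxon3: 13/32 differ, p = 0.406, d = 0.585.
The smallest distance is between taxon1 and taxon3.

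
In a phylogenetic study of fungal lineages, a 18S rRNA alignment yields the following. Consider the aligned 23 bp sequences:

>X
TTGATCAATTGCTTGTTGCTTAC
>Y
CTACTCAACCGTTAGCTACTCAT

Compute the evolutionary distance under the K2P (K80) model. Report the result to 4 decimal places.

Of 23 sites, 9 differences are transitions and 2 are transversions, so P = 9/23 ≈ 0.391304 and Q = 2/23 ≈ 0.086957.
Under the Kimura two-parameter model, d = −½ ln(1 − 2P − Q) − ¼ ln(1 − 2Q).
1 − 2P − Q = 0.130435, giving −½ ln(0.130435) = 1.018440.
1 − 2Q = 0.826086, giving −¼ ln(0.826086) = 0.047764.
d = 1.018440 + 0.047764 = 1.066204.

1.0662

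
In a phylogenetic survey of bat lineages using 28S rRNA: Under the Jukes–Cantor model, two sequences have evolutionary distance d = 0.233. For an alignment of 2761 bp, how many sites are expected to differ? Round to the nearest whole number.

Invert JC69: p = (3/4)(1 − e^(−4d/3)) = 0.75 × (1 − e^(-0.310667)) = 0.75 × (1 − 0.732958) = 0.200282.
Expected differing sites = pL ≈ 0.200282 × 2761 = 552.978602 ≈ 553.

553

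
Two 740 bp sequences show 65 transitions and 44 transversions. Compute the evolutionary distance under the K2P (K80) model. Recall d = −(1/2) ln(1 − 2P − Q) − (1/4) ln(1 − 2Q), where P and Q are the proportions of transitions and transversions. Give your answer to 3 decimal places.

P = 65/740 ≈ 0.087838 and Q = 44/740 ≈ 0.059459.
Under the Kimura two-parameter model, d = −½ ln(1 − 2P − Q) − ¼ ln(1 − 2Q).
1 − 2P − Q = 0.764865, giving −½ ln(0.764865) = 0.134028.
1 − 2Q = 0.881082, giving −¼ ln(0.881082) = 0.031651.
d = 0.134028 + 0.031651 = 0.165679.

0.166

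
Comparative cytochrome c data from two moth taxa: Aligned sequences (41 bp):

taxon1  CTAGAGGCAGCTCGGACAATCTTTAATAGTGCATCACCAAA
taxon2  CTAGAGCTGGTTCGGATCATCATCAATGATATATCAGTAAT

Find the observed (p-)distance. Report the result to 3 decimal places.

The sequences differ at 15 of 41 positions.
p = 15/41 = 0.365853… ≈ 0.366 (to 3 d.p.).

0.366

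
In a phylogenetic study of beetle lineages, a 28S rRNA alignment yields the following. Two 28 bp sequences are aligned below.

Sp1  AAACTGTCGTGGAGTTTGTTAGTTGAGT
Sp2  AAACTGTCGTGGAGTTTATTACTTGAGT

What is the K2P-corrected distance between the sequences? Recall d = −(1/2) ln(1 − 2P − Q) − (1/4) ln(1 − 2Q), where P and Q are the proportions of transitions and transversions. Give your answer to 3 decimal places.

Of 28 sites, 1 differences are transitions and 1 are transversions, so P = 1/28 ≈ 0.035714 and Q = 1/28 ≈ 0.035714.
Under the Kimura two-parameter model, d = −½ ln(1 − 2P − Q) − ¼ ln(1 − 2Q).
1 − 2P − Q = 0.892858, giving −½ ln(0.892858) = 0.056664.
1 − 2Q = 0.928572, giving −¼ ln(0.928572) = 0.018527.
d = 0.056664 + 0.018527 = 0.075191.

0.075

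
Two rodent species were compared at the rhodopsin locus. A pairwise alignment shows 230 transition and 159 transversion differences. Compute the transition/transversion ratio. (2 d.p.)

R = 230/159 = 1.446540… ≈ 1.45 (to 2 d.p.).

1.45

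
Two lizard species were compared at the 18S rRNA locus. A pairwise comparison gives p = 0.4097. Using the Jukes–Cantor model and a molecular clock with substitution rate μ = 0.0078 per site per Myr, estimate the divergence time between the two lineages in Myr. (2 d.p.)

d = −(3/4) ln(1 − 4p/3) = −0.75 ln(1 − 0.546267) = −0.75 ln(0.453733)
  = −0.75 × (-0.790246) = 0.592685 substitutions/site.
Under a molecular clock d = 2μt, so t = d/(2μ) = 0.592685 / (2 × 0.0078) = 37.99 Myr.

37.99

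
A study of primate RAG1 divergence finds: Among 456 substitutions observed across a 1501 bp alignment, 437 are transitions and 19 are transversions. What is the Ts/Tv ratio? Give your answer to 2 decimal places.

R = 437/19 = 23.00.

23.00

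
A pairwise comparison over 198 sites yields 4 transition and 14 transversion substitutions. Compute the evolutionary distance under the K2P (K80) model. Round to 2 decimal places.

P = 4/198 ≈ 0.020202 and Q = 14/198 ≈ 0.070707.
Under the Kimura two-parameter model, d = −½ ln(1 − 2P − Q) − ¼ ln(1 − 2Q).
1 − 2P − Q = 0.888889, giving −½ ln(0.888889) = 0.058891.
1 − 2Q = 0.858586, giving −¼ ln(0.858586) = 0.038117.
d = 0.058891 + 0.038117 = 0.097008.

0.10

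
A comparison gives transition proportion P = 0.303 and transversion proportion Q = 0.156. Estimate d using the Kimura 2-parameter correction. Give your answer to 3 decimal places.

0.811

Under the Kimura two-parameter model, d = −½ ln(1 − 2P − Q) − ¼ ln(1 − 2Q).
1 − 2P − Q = 0.238, giving −½ ln(0.238) = 0.717742.
1 − 2Q = 0.688, giving −¼ ln(0.688) = 0.093492.
d = 0.717742 + 0.093492 = 0.811234.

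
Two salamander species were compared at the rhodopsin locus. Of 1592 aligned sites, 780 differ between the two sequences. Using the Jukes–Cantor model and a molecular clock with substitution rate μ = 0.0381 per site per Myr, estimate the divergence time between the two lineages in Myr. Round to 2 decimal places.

p = 780/1592 ≈ 0.48995.
d = −(3/4) ln(1 − 4p/3) = −0.75 ln(1 − 0.653267) = −0.75 ln(0.346733)
  = −0.75 × (-1.059200) = 0.794400 substitutions/site.
Under a molecular clock d = 2μt, so t = d/(2μ) = 0.794400 / (2 × 0.0381) = 10.43 Myr.

10.43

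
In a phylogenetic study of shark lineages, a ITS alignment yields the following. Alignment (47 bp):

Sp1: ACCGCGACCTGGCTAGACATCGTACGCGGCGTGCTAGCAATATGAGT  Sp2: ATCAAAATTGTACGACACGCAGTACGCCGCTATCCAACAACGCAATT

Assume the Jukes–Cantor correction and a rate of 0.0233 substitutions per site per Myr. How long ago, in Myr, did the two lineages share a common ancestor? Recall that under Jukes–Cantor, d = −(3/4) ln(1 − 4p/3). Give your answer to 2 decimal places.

19.88

The sequences differ at 25 of 47 sites, so p = 25/47 ≈ 0.531915.
d = −(3/4) ln(1 − 4p/3) = −0.75 ln(1 − 0.70922) = −0.75 ln(0.29078)
  = −0.75 × (-1.235188) = 0.926391 substitutions/site.
Under a molecular clock d = 2μt, so t = d/(2μ) = 0.926391 / (2 × 0.0233) = 19.88 Myr.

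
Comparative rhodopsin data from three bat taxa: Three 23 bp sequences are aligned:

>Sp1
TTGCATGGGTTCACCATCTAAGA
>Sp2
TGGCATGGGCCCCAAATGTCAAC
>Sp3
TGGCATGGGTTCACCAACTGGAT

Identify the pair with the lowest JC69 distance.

Sp1 and Sp3

Sp1–Sp2: 10/23 differ, p = 0.435, d = 0.650.
Sp1–Sp3: 6/23 differ, p = 0.261, d = 0.321.
Sp2–Sp3: 10/23 differ, p = 0.435, d = 0.650.
The smallest distance is between Sp1 and Sp3.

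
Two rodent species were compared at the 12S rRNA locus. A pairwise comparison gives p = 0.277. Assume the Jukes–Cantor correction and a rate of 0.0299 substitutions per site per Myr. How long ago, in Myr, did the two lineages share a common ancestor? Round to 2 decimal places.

5.78

d = −(3/4) ln(1 − 4p/3) = −0.75 ln(1 − 0.369333) = −0.75 ln(0.630667)
  = −0.75 × (-0.460977) = 0.345733 substitutions/site.
Under a molecular clock d = 2μt, so t = d/(2μ) = 0.345733 / (2 × 0.0299) = 5.78 Myr.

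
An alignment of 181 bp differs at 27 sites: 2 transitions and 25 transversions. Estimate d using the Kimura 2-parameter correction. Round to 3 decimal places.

0.168

P = 2/181 ≈ 0.01105 and Q = 25/181 ≈ 0.138122.
Under the Kimura two-parameter model, d = −½ ln(1 − 2P − Q) − ¼ ln(1 − 2Q).
1 − 2P − Q = 0.839778, giving −½ ln(0.839778) = 0.087309.
1 − 2Q = 0.723756, giving −¼ ln(0.723756) = 0.080825.
d = 0.087309 + 0.080825 = 0.168134.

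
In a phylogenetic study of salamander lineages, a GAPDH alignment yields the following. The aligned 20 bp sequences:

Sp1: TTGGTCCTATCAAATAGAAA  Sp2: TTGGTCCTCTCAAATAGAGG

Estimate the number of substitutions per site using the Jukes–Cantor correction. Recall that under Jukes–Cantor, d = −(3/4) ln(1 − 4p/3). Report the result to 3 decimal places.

The sequences differ at 3 of 20 sites (9, 19, 20), so p = 3/20 = 0.15.
d = −(3/4) ln(1 − 4p/3) = −0.75 ln(1 − 0.2) = −0.75 ln(0.8)
  = −0.75 × (-0.223144) = 0.167358 substitutions/site.

0.167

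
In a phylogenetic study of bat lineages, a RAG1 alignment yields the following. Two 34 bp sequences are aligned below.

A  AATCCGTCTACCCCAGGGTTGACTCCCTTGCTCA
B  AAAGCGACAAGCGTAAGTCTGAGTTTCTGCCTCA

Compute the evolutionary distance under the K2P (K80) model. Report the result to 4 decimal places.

0.6655

Of 34 sites, 5 differences are transitions and 10 are transversions, so P = 5/34 ≈ 0.147059 and Q = 10/34 ≈ 0.294118.
Under the Kimura two-parameter model, d = −½ ln(1 − 2P − Q) − ¼ ln(1 − 2Q).
1 − 2P − Q = 0.411764, giving −½ ln(0.411764) = 0.443652.
1 − 2Q = 0.411764, giving −¼ ln(0.411764) = 0.221826.
d = 0.443652 + 0.221826 = 0.665478.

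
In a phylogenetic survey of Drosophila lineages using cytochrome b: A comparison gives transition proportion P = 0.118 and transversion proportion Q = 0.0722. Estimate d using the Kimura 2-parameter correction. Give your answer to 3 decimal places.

0.223

Under the Kimura two-parameter model, d = −½ ln(1 − 2P − Q) − ¼ ln(1 − 2Q).
1 − 2P − Q = 0.6918, giving −½ ln(0.6918) = 0.184229.
1 − 2Q = 0.8556, giving −¼ ln(0.8556) = 0.038988.
d = 0.184229 + 0.038988 = 0.223217.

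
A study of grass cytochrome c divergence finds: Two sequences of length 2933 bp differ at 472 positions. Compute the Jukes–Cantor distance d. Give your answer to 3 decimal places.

0.181

p = 472/2933 ≈ 0.160927.
d = −(3/4) ln(1 − 4p/3) = −0.75 ln(1 − 0.214569) = −0.75 ln(0.785431)
  = −0.75 × (-0.241523) = 0.181142 substitutions/site.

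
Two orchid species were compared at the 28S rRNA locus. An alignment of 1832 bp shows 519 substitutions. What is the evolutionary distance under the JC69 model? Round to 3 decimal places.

0.356

p = 519/1832 ≈ 0.283297.
d = −(3/4) ln(1 − 4p/3) = −0.75 ln(1 − 0.377729) = −0.75 ln(0.622271)
  = −0.75 × (-0.474380) = 0.355785 substitutions/site.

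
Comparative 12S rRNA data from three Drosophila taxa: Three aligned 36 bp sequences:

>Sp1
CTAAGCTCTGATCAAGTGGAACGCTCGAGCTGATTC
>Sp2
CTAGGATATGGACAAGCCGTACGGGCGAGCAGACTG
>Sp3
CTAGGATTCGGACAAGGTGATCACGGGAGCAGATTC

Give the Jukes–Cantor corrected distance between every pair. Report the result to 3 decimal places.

Sp1–Sp2: 13/36 sites differ → p ≈ 0.361111, d = −0.75 ln(1 − 0.481481) = 0.492584 ≈ 0.493.
Sp1–Sp3: 13/36 sites differ → p ≈ 0.361111, d = −0.75 ln(1 − 0.481481) = 0.492584 ≈ 0.493.
Sp2–Sp3: 11/36 sites differ → p ≈ 0.305556, d = −0.75 ln(1 − 0.407408) = 0.392437 ≈ 0.392.

d(Sp1,Sp2) = 0.493, d(Sp1,Sp3) = 0.493, d(Sp2,Sp3) = 0.392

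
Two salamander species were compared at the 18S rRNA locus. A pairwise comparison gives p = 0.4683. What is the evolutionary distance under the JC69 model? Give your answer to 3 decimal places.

0.734

d = −(3/4) ln(1 − 4p/3) = −0.75 ln(1 − 0.6244) = −0.75 ln(0.3756)
  = −0.75 × (-0.979231) = 0.734423 substitutions/site.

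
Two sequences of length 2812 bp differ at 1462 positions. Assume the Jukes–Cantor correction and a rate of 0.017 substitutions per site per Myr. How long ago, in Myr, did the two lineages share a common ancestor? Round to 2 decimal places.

26.07

p = 1462/2812 ≈ 0.519915.
d = −(3/4) ln(1 − 4p/3) = −0.75 ln(1 − 0.69322) = −0.75 ln(0.30678)
  = −0.75 × (-1.181624) = 0.886218 substitutions/site.
Under a molecular clock d = 2μt, so t = d/(2μ) = 0.886218 / (2 × 0.017) = 26.07 Myr.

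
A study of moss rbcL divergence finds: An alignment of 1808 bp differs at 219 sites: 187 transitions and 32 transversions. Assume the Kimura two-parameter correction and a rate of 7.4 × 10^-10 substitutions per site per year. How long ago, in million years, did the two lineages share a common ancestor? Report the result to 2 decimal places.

P = 187/1808 ≈ 0.103429 and Q = 32/1808 ≈ 0.017699.
Under the Kimura two-parameter model, d = −½ ln(1 − 2P − Q) − ¼ ln(1 − 2Q).
1 − 2P − Q = 0.775443, giving −½ ln(0.775443) = 0.127160.
1 − 2Q = 0.964602, giving −¼ ln(0.964602) = 0.009010.
d = 0.127160 + 0.009010 = 0.136170.
Under a molecular clock d = 2μt, so t = d/(2μ) = 0.136170 / (2 × 7.4 × 10^-10) = 92.01 million years.

92.01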